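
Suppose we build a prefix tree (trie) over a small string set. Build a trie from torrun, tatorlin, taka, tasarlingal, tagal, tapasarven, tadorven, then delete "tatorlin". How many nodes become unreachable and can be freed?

After clearing the end-marker at "tatorlin", prune upward until reaching a node still needed by another word.
The suffix "torlin" (6 nodes) is used only by "tatorlin"; the node for "ta" still has the child "k", so pruning stops there.
Nodes removed: 6

6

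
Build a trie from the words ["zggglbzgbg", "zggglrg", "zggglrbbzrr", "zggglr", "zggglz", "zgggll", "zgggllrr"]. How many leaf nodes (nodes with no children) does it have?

A leaf is a node with no children — equivalently, the end of a word that is not a proper prefix of any other stored word.
Those words: "zggglbzgbg", "zgggllrr", "zggglrbbzrr", "zggglrg", "zggglz"
Leaf count: 5

5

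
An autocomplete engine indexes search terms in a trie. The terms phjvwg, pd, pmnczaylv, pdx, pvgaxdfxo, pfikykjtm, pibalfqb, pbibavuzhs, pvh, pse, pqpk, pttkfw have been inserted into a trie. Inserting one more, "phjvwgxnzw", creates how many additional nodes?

4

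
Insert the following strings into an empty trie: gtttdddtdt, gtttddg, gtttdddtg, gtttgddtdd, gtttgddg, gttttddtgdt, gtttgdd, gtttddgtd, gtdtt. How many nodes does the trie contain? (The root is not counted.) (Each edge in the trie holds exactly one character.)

31

Trie structure (* marks end of a word):
(root)
└─ g
   └─ t
      ├─ d
      │  └─ t
      │     └─ t *
      └─ t
         └─ t
            ├─ d
            │  └─ d
            │     ├─ d
            │     │  └─ t
            │     │     ├─ d
            │     │     │  └─ t *
            │     │     └─ g *
            │     └─ g *
            │        └─ t
            │           └─ d *
            ├─ g
            │  └─ d
            │     └─ d *
            │        ├─ g *
            │        └─ t
            │           └─ d
            │              └─ d *
            └─ t
               └─ d
                  └─ d
                     └─ t
                        └─ g
                           └─ d
                              └─ t *
Counting every labelled node above: 31.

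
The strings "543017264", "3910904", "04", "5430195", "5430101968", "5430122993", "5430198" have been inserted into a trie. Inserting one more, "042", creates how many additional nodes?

1

Walking "042" from the root, the first 2 characters ("04") follow existing edges; "2" is the first miss.
Each of the 1 remaining characters creates one node.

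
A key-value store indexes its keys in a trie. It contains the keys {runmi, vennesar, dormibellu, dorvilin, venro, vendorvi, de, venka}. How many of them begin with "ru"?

Traverse to the node for "ru", then collect every word in that subtree.
Words under "ru": runmi
Count: 1

1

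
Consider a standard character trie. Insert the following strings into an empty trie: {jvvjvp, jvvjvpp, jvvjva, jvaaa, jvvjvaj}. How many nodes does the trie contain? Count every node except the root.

12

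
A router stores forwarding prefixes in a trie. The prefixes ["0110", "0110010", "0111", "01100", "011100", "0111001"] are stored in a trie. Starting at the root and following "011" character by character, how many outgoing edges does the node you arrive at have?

Follow the path "011" to its node, then look at its outgoing edges.
Characters that immediately follow "011" among the stored strings: {0, 1}.
That node has 2 child edges.

2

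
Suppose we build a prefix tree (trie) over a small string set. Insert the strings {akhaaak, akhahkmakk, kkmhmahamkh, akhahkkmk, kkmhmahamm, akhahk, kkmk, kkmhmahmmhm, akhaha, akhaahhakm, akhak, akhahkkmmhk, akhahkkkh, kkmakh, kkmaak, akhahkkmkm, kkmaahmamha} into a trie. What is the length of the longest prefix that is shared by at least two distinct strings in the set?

The deepest shared node is where two words last agree before diverging.
e.g. "akhahkkmk" and "akhahkkmkm" share the prefix "akhahkkmk" of length 9; no pair shares a longer one.
Longest shared-prefix length: 9

9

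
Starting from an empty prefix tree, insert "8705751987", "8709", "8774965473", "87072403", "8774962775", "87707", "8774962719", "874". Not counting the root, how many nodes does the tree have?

33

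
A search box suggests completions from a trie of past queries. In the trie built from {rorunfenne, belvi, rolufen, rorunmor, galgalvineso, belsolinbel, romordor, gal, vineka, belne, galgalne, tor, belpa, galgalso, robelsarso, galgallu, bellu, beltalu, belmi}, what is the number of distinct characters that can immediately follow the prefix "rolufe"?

Walk "rolufe" from the root, arriving at one node.
Distinct next characters after "rolufe": n.
That node has 1 child edge.

1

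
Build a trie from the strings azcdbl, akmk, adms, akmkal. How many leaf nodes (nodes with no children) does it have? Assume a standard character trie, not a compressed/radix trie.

Leaves are exactly the stored words that no other stored word extends.
Those words: "adms", "akmkal", "azcdbl"
Leaf count: 3

3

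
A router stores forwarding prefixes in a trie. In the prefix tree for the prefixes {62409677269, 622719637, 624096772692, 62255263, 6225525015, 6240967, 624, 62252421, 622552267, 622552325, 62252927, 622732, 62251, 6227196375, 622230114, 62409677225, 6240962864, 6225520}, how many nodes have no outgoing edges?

14

Leaves are exactly the stored words that no other stored word extends.
Those words: "622230114", "62251", "62252421", "62252927", "6225520", "622552267", "622552325", "6225525015", "62255263", "6227196375", "622732", "6240962864", "62409677225", "624096772692"
Leaf count: 14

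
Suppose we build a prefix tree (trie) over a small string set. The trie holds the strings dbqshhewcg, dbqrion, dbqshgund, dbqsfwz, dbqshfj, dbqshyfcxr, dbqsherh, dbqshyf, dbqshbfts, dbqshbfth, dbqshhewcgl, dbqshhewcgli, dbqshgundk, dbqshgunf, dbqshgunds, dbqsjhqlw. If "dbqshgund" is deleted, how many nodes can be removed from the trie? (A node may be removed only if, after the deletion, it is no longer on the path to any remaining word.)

0

A node on "dbqshgund"'s path can go only if nothing else ends at it or branches off below it.
Every node on "dbqshgund" is still needed (e.g. by "dbqshgundk"), so nothing is freed.
Nodes removed: 0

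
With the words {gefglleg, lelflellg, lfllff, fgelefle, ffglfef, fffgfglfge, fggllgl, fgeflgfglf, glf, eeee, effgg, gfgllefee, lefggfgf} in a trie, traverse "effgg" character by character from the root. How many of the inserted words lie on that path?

Walk "effgg" from the root; an end-of-word marker is hit whenever a stored word is a prefix of "effgg".
Prefixes of the query that are stored words: "effgg"
Count: 1

1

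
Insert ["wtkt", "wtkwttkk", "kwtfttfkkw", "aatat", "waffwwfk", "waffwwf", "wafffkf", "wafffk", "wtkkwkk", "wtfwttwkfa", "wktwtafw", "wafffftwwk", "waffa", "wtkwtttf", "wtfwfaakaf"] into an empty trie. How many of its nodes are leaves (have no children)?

13

Leaves are exactly the stored words that no other stored word extends.
Those words: "aatat", "kwtfttfkkw", "waffa", "wafffftwwk", "wafffkf", "waffwwfk", "wktwtafw", "wtfwfaakaf", "wtfwttwkfa", "wtkkwkk", "wtkt", "wtkwttkk", "wtkwtttf"
Leaf count: 13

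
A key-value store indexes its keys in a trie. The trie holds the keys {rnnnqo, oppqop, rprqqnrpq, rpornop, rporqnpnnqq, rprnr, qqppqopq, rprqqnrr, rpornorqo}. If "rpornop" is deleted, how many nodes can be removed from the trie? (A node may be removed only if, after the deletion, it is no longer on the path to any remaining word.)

After clearing the end-marker at "rpornop", prune upward until reaching a node still needed by another word.
The suffix "p" (1 node) is used only by "rpornop"; the node for "rporno" still has the child "r", so pruning stops there.
Nodes removed: 1

1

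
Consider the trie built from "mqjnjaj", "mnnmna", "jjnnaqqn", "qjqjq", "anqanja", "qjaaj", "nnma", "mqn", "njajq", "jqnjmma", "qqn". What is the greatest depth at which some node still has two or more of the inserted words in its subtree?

Look for the deepest trie node that still has at least two words in its subtree.
e.g. "mqjnjaj" and "mqn" share the prefix "mq" of length 2; no pair shares a longer one.
Longest shared-prefix length: 2

2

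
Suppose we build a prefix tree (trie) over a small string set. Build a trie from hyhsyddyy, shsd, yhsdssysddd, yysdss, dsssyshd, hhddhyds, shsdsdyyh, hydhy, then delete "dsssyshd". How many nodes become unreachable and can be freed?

8

After clearing the end-marker at "dsssyshd", prune upward until reaching a node still needed by another word.
No other word shares any prefix with "dsssyshd", so all 8 of its nodes go.
Nodes removed: 8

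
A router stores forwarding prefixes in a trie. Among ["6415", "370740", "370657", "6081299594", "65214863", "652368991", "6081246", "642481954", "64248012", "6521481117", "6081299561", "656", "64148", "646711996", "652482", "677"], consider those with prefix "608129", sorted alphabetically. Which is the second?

6081299594

Words with prefix "608129", in lexicographic order: "6081299561", "6081299594"
The 2nd is 6081299594.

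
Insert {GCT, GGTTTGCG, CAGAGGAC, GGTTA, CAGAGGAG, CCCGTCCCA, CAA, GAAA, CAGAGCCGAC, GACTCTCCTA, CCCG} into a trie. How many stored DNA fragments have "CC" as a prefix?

Walk to "CC"; the words in its subtree are exactly those with that prefix.
Words under "CC": CCCG, CCCGTCCCA
Count: 2

2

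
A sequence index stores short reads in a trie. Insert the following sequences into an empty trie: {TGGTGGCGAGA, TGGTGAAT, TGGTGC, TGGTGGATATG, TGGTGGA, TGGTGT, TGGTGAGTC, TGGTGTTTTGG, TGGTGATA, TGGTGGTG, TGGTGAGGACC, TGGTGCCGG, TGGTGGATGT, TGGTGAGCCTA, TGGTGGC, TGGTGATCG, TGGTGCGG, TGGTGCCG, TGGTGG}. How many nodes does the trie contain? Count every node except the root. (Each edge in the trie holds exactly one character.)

50

For each word, the new-node count is its length minus the longest prefix already in the trie:
  "TGGTGGCGAGA" → 11 new (T, G, G, T, G, G, C, G, A, G, A)
  "TGGTGAAT" → prefix "TGGTG" already present; 3 new (A, A, T)
  "TGGTGC" → prefix "TGGTG" already present; 1 new (C)
  "TGGTGGATATG" → prefix "TGGTGG" already present; 5 new (A, T, A, T, G)
  "TGGTGGA" → prefix "TGGTGGA" already present; 0 new (none)
  "TGGTGT" → prefix "TGGTG" already present; 1 new (T)
  "TGGTGAGTC" → prefix "TGGTGA" already present; 3 new (G, T, C)
  "TGGTGTTTTGG" → prefix "TGGTGT" already present; 5 new (T, T, T, G, G)
  "TGGTGATA" → prefix "TGGTGA" already present; 2 new (T, A)
  "TGGTGGTG" → prefix "TGGTGG" already present; 2 new (T, G)
  "TGGTGAGGACC" → prefix "TGGTGAG" already present; 4 new (G, A, C, C)
  "TGGTGCCGG" → prefix "TGGTGC" already present; 3 new (C, G, G)
  "TGGTGGATGT" → prefix "TGGTGGAT" already present; 2 new (G, T)
  "TGGTGAGCCTA" → prefix "TGGTGAG" already present; 4 new (C, C, T, A)
  "TGGTGGC" → prefix "TGGTGGC" already present; 0 new (none)
  "TGGTGATCG" → prefix "TGGTGAT" already present; 2 new (C, G)
  "TGGTGCGG" → prefix "TGGTGC" already present; 2 new (G, G)
  "TGGTGCCG" → prefix "TGGTGCCG" already present; 0 new (none)
  "TGGTGG" → prefix "TGGTGG" already present; 0 new (none)
Total nodes = 11 + 3 + 1 + 5 + 0 + 1 + 3 + 5 + 2 + 2 + 4 + 3 + 2 + 4 + 0 + 2 + 2 + 0 + 0 = 50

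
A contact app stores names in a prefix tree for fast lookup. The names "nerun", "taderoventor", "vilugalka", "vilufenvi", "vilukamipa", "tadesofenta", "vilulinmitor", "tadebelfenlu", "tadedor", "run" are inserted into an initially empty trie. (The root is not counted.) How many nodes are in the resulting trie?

66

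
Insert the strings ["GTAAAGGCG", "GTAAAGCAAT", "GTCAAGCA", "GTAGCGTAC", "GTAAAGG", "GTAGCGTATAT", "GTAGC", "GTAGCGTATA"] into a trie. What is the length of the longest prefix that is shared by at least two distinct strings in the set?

Look for the deepest trie node that still has at least two words in its subtree.
e.g. "GTAGCGTATA" and "GTAGCGTATAT" share the prefix "GTAGCGTATA" of length 10; no pair shares a longer one.
Longest shared-prefix length: 10

10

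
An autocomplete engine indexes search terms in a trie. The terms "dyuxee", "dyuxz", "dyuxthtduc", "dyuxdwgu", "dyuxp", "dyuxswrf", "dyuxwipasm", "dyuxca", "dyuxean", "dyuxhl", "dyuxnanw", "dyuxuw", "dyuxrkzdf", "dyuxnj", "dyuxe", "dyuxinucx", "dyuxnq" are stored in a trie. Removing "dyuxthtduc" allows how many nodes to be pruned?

Walk "dyuxthtduc" from the leaf back toward the root, removing each node that no remaining word uses.
The suffix "thtduc" (6 nodes) is used only by "dyuxthtduc"; the node for "dyux" still has the child "e", so pruning stops there.
Nodes removed: 6

6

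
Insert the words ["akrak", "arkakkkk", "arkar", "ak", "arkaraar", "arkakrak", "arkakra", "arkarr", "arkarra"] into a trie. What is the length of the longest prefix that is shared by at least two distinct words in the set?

7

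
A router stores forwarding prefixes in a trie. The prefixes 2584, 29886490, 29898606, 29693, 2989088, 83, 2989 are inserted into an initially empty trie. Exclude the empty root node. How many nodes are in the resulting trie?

24

Count nodes per top-level branch (shared prefixes stored once):
  '2'-branch (2584, 29693, 29886490, 2989, 2989088, 29898606): 22 nodes
  '8'-branch (83): 2 nodes
Sum: 24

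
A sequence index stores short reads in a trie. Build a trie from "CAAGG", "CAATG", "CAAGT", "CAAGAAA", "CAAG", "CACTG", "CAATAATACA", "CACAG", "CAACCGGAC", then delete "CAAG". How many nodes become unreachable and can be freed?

A node on "CAAG"'s path can go only if nothing else ends at it or branches off below it.
Every node on "CAAG" is still needed (e.g. by "CAAGG"), so nothing is freed.
Nodes removed: 0

0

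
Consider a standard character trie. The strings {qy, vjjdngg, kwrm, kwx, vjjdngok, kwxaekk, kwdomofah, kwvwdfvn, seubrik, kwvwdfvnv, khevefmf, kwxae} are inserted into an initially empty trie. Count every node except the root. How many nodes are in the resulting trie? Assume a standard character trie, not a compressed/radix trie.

48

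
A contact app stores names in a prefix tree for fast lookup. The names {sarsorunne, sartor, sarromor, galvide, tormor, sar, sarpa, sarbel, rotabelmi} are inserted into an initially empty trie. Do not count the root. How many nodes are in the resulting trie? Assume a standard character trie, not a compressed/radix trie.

45

For each word, the new-node count is its length minus the longest prefix already in the trie:
  "sarsorunne" → 10 new (s, a, r, s, o, r, u, n, n, e)
  "sartor" → prefix "sar" already present; 3 new (t, o, r)
  "sarromor" → prefix "sar" already present; 5 new (r, o, m, o, r)
  "galvide" → 7 new (g, a, l, v, i, d, e)
  "tormor" → 6 new (t, o, r, m, o, r)
  "sar" → prefix "sar" already present; 0 new (none)
  "sarpa" → prefix "sar" already present; 2 new (p, a)
  "sarbel" → prefix "sar" already present; 3 new (b, e, l)
  "rotabelmi" → 9 new (r, o, t, a, b, e, l, m, i)
Total nodes = 10 + 3 + 5 + 7 + 6 + 0 + 2 + 3 + 9 = 45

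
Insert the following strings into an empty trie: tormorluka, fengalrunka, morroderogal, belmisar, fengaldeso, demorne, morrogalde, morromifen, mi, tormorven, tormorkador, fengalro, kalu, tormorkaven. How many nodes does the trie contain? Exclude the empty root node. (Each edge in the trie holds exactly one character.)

Insert word by word; a character creates a node only if that edge doesn't already exist:
  "tormorluka" → 10 new (t, o, r, m, o, r, l, u, k, a)
  "fengalrunka" → 11 new (f, e, n, g, a, l, r, u, n, k, a)
  "morroderogal" → 12 new (m, o, r, r, o, d, e, r, o, g, a, l)
  "belmisar" → 8 new (b, e, l, m, i, s, a, r)
  "fengaldeso" → prefix "fengal" already present; 4 new (d, e, s, o)
  "demorne" → 7 new (d, e, m, o, r, n, e)
  "morrogalde" → prefix "morro" already present; 5 new (g, a, l, d, e)
  "morromifen" → prefix "morro" already present; 5 new (m, i, f, e, n)
  "mi" → prefix "m" already present; 1 new (i)
  "tormorven" → prefix "tormor" already present; 3 new (v, e, n)
  "tormorkador" → prefix "tormor" already present; 5 new (k, a, d, o, r)
  "fengalro" → prefix "fengalr" already present; 1 new (o)
  "kalu" → 4 new (k, a, l, u)
  "tormorkaven" → prefix "tormorka" already present; 3 new (v, e, n)
Total nodes = 10 + 11 + 12 + 8 + 4 + 7 + 5 + 5 + 1 + 3 + 5 + 1 + 4 + 3 = 79

79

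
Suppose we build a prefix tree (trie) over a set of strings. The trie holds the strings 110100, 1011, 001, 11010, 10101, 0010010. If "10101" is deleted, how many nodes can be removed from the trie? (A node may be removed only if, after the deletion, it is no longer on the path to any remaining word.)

2

A node on "10101"'s path can go only if nothing else ends at it or branches off below it.
The suffix "01" (2 nodes) is used only by "10101"; the node for "101" still has the child "1", so pruning stops there.
Nodes removed: 2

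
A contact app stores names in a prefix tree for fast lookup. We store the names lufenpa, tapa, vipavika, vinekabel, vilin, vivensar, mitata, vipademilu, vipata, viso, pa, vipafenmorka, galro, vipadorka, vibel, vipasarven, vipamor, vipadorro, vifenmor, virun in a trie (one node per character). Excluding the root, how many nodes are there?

For each word, the new-node count is its length minus the longest prefix already in the trie:
  "lufenpa" → 7 new (l, u, f, e, n, p, a)
  "tapa" → 4 new (t, a, p, a)
  "vipavika" → 8 new (v, i, p, a, v, i, k, a)
  "vinekabel" → prefix "vi" already present; 7 new (n, e, k, a, b, e, l)
  "vilin" → prefix "vi" already present; 3 new (l, i, n)
  "vivensar" → prefix "vi" already present; 6 new (v, e, n, s, a, r)
  "mitata" → 6 new (m, i, t, a, t, a)
  "vipademilu" → prefix "vipa" already present; 6 new (d, e, m, i, l, u)
  "vipata" → prefix "vipa" already present; 2 new (t, a)
  "viso" → prefix "vi" already present; 2 new (s, o)
  "pa" → 2 new (p, a)
  "vipafenmorka" → prefix "vipa" already present; 8 new (f, e, n, m, o, r, k, a)
  "galro" → 5 new (g, a, l, r, o)
  "vipadorka" → prefix "vipad" already present; 4 new (o, r, k, a)
  "vibel" → prefix "vi" already present; 3 new (b, e, l)
  "vipasarven" → prefix "vipa" already present; 6 new (s, a, r, v, e, n)
  "vipamor" → prefix "vipa" already present; 3 new (m, o, r)
  "vipadorro" → prefix "vipador" already present; 2 new (r, o)
  "vifenmor" → prefix "vi" already present; 6 new (f, e, n, m, o, r)
  "virun" → prefix "vi" already present; 3 new (r, u, n)
Total nodes = 7 + 4 + 8 + 7 + 3 + 6 + 6 + 6 + 2 + 2 + 2 + 8 + 5 + 4 + 3 + 6 + 3 + 2 + 6 + 3 = 93

93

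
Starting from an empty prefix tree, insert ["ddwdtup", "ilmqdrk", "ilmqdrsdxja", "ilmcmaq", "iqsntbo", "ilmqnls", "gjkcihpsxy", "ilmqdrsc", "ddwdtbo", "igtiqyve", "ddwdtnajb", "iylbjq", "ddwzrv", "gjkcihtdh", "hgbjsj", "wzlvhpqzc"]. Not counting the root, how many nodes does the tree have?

82

Count nodes per top-level branch (shared prefixes stored once):
  'd'-branch (ddwdtbo, ddwdtnajb, ddwdtup, ddwzrv): 16 nodes
  'g'-branch (gjkcihpsxy, gjkcihtdh): 13 nodes
  'h'-branch (hgbjsj): 6 nodes
  'i'-branch (igtiqyve, ilmcmaq, ilmqdrk, ilmqdrsc, ilmqdrsdxja, ilmqnls, iqsntbo, iylbjq): 38 nodes
  'w'-branch (wzlvhpqzc): 9 nodes
Sum: 82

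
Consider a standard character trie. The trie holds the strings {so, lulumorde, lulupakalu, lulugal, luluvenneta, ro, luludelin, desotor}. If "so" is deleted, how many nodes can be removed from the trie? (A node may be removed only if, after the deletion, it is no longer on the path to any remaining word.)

2

After clearing the end-marker at "so", prune upward until reaching a node still needed by another word.
No other word shares any prefix with "so", so all 2 of its nodes go.
Nodes removed: 2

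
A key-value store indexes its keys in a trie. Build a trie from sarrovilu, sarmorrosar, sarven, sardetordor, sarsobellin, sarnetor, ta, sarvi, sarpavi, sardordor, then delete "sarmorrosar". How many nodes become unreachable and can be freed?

A node on "sarmorrosar"'s path can go only if nothing else ends at it or branches off below it.
The suffix "morrosar" (8 nodes) is used only by "sarmorrosar"; the node for "sar" still has the child "r", so pruning stops there.
Nodes removed: 8

8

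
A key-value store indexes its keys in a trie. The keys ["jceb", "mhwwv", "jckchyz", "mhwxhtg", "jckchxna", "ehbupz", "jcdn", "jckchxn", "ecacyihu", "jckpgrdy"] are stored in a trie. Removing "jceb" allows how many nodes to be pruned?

2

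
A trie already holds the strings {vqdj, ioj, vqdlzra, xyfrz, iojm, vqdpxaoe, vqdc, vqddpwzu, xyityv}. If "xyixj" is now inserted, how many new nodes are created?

2

"xyi" is already a path in the trie; the remaining "xj" must be added.
Each of the 2 remaining characters creates one node.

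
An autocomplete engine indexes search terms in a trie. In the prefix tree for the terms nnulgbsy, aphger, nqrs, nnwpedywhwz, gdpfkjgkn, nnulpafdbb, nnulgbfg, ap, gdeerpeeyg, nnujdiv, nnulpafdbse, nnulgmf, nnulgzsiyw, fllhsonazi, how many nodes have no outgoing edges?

13

A leaf is a node with no children — equivalently, the end of a word that is not a proper prefix of any other stored word.
Those words: "aphger", "fllhsonazi", "gdeerpeeyg", "gdpfkjgkn", "nnujdiv", "nnulgbfg", "nnulgbsy", "nnulgmf", "nnulgzsiyw", "nnulpafdbb", "nnulpafdbse", "nnwpedywhwz", "nqrs"
Leaf count: 13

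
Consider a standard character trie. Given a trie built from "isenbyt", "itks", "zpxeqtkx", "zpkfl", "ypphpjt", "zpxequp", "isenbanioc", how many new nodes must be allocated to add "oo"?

2

"oo" shares no prefix with any stored word, so all 2 characters open new nodes.
2 − 0 = 2 new nodes.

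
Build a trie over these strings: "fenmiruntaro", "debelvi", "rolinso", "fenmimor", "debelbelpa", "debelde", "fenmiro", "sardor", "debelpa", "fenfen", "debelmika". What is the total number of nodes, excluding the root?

Count nodes per top-level branch (shared prefixes stored once):
  'd'-branch (debelbelpa, debelde, debelmika, debelpa, debelvi): 20 nodes
  'f'-branch (fenfen, fenmimor, fenmiro, fenmiruntaro): 19 nodes
  'r'-branch (rolinso): 7 nodes
  's'-branch (sardor): 6 nodes
Sum: 52

52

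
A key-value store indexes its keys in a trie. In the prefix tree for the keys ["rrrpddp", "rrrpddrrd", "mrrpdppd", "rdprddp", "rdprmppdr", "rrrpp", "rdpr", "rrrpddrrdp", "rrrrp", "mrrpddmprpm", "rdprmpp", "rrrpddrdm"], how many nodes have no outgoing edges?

9

Leaves are exactly the stored words that no other stored word extends.
Those words: "mrrpddmprpm", "mrrpdppd", "rdprddp", "rdprmppdr", "rrrpddp", "rrrpddrdm", "rrrpddrrdp", "rrrpp", "rrrrp"
Leaf count: 9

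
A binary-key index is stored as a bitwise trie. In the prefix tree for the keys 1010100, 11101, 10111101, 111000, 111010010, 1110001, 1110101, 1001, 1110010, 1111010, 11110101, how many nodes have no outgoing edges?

8

A leaf is a node with no children — equivalently, the end of a word that is not a proper prefix of any other stored word.
Those words: "1001", "1010100", "10111101", "1110001", "1110010", "111010010", "1110101", "11110101"
Leaf count: 8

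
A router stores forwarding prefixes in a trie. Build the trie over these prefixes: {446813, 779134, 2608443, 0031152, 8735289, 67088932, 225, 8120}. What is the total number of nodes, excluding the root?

46

Insert word by word; a character creates a node only if that edge doesn't already exist:
  "446813" → 6 new (4, 4, 6, 8, 1, 3)
  "779134" → 6 new (7, 7, 9, 1, 3, 4)
  "2608443" → 7 new (2, 6, 0, 8, 4, 4, 3)
  "0031152" → 7 new (0, 0, 3, 1, 1, 5, 2)
  "8735289" → 7 new (8, 7, 3, 5, 2, 8, 9)
  "67088932" → 8 new (6, 7, 0, 8, 8, 9, 3, 2)
  "225" → prefix "2" already present; 2 new (2, 5)
  "8120" → prefix "8" already present; 3 new (1, 2, 0)
Total nodes = 6 + 6 + 7 + 7 + 7 + 8 + 2 + 3 = 46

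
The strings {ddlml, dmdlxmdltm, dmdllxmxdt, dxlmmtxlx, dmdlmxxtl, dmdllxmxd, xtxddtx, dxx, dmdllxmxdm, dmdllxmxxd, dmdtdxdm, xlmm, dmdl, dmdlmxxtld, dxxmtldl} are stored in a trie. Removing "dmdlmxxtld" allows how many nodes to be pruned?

1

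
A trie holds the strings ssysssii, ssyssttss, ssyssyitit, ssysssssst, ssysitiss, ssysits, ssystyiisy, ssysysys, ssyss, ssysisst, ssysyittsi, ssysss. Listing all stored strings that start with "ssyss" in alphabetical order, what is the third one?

Filter for "ssyss…" and sort: "ssyss", "ssysss", "ssysssii", "ssysssssst", "ssyssttss", "ssyssyitit"
The 3rd is ssysssii.

ssysssii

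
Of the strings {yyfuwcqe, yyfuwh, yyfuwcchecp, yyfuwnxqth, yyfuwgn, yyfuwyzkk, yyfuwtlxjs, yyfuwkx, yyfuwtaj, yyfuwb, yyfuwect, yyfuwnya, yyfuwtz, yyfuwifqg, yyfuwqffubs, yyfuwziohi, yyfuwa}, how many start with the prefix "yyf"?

Walk to "yyf"; the words in its subtree are exactly those with that prefix.
Words under "yyf": yyfuwa, yyfuwb, yyfuwcchecp, yyfuwcqe, yyfuwect, yyfuwgn, yyfuwh, yyfuwifqg, yyfuwkx, yyfuwnxqth, yyfuwnya, yyfuwqffubs, yyfuwtaj, yyfuwtlxjs, yyfuwtz, yyfuwyzkk, yyfuwziohi
Count: 17

17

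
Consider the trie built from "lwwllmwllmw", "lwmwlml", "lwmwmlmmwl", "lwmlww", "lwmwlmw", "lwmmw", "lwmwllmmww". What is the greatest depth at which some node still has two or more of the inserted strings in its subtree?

6

The deepest shared node is where two words last agree before diverging.
"lwmwlml" and "lwmwlmw" agree on "lwmwlm" (6 characters) before diverging; nothing deeper is shared.
Longest shared-prefix length: 6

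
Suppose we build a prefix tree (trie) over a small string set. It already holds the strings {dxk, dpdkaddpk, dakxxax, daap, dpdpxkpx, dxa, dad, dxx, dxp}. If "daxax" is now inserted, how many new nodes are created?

Walking "daxax" from the root, the first 2 characters ("da") follow existing edges; "x" is the first miss.
Each of the 3 remaining characters creates one node.

3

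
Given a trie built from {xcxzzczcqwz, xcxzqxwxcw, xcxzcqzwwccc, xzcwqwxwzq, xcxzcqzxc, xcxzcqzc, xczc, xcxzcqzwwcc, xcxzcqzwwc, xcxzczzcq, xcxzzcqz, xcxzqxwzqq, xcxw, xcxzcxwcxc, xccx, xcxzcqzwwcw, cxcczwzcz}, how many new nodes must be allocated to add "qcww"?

"qcww" shares no prefix with any stored word, so all 4 characters open new nodes.
4 − 0 = 4 new nodes.

4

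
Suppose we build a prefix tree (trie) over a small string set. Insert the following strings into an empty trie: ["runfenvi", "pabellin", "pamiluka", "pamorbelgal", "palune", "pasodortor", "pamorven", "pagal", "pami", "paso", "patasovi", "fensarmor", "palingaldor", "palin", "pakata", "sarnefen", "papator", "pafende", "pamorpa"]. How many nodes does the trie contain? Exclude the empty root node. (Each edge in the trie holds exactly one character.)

Trace insertions, counting only characters that open a new branch:
  "runfenvi" → 8 new (r, u, n, f, e, n, v, i)
  "pabellin" → 8 new (p, a, b, e, l, l, i, n)
  "pamiluka" → prefix "pa" already present; 6 new (m, i, l, u, k, a)
  "pamorbelgal" → prefix "pam" already present; 8 new (o, r, b, e, l, g, a, l)
  "palune" → prefix "pa" already present; 4 new (l, u, n, e)
  "pasodortor" → prefix "pa" already present; 8 new (s, o, d, o, r, t, o, r)
  "pamorven" → prefix "pamor" already present; 3 new (v, e, n)
  "pagal" → prefix "pa" already present; 3 new (g, a, l)
  "pami" → prefix "pami" already present; 0 new (none)
  "paso" → prefix "paso" already present; 0 new (none)
  "patasovi" → prefix "pa" already present; 6 new (t, a, s, o, v, i)
  "fensarmor" → 9 new (f, e, n, s, a, r, m, o, r)
  "palingaldor" → prefix "pal" already present; 8 new (i, n, g, a, l, d, o, r)
  "palin" → prefix "palin" already present; 0 new (none)
  "pakata" → prefix "pa" already present; 4 new (k, a, t, a)
  "sarnefen" → 8 new (s, a, r, n, e, f, e, n)
  "papator" → prefix "pa" already present; 5 new (p, a, t, o, r)
  "pafende" → prefix "pa" already present; 5 new (f, e, n, d, e)
  "pamorpa" → prefix "pamor" already present; 2 new (p, a)
Total nodes = 8 + 8 + 6 + 8 + 4 + 8 + 3 + 3 + 0 + 0 + 6 + 9 + 8 + 0 + 4 + 8 + 5 + 5 + 2 = 95

95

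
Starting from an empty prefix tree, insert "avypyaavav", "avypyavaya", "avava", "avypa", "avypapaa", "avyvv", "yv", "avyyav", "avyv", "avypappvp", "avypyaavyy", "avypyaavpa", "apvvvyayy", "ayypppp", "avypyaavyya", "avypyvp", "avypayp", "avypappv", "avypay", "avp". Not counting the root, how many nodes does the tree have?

For each word, the new-node count is its length minus the longest prefix already in the trie:
  "avypyaavav" → 10 new (a, v, y, p, y, a, a, v, a, v)
  "avypyavaya" → prefix "avypya" already present; 4 new (v, a, y, a)
  "avava" → prefix "av" already present; 3 new (a, v, a)
  "avypa" → prefix "avyp" already present; 1 new (a)
  "avypapaa" → prefix "avypa" already present; 3 new (p, a, a)
  "avyvv" → prefix "avy" already present; 2 new (v, v)
  "yv" → 2 new (y, v)
  "avyyav" → prefix "avy" already present; 3 new (y, a, v)
  "avyv" → prefix "avyv" already present; 0 new (none)
  "avypappvp" → prefix "avypap" already present; 3 new (p, v, p)
  "avypyaavyy" → prefix "avypyaav" already present; 2 new (y, y)
  "avypyaavpa" → prefix "avypyaav" already present; 2 new (p, a)
  "apvvvyayy" → prefix "a" already present; 8 new (p, v, v, v, y, a, y, y)
  "ayypppp" → prefix "a" already present; 6 new (y, y, p, p, p, p)
  "avypyaavyya" → prefix "avypyaavyy" already present; 1 new (a)
  "avypyvp" → prefix "avypy" already present; 2 new (v, p)
  "avypayp" → prefix "avypa" already present; 2 new (y, p)
  "avypappv" → prefix "avypappv" already present; 0 new (none)
  "avypay" → prefix "avypay" already present; 0 new (none)
  "avp" → prefix "av" already present; 1 new (p)
Total nodes = 10 + 4 + 3 + 1 + 3 + 2 + 2 + 3 + 0 + 3 + 2 + 2 + 8 + 6 + 1 + 2 + 2 + 0 + 0 + 1 = 55

55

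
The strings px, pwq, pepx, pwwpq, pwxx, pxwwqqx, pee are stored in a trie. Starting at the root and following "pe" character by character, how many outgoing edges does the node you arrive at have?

2

Follow the path "pe" to its node, then look at its outgoing edges.
Distinct next characters after "pe": e, p.
That node has 2 child edges.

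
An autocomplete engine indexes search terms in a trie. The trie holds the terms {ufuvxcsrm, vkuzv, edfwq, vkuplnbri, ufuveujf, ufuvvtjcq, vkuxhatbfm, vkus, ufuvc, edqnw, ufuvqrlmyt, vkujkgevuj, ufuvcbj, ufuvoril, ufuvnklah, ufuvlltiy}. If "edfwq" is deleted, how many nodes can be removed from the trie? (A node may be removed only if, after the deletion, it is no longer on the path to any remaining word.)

A node on "edfwq"'s path can go only if nothing else ends at it or branches off below it.
The suffix "fwq" (3 nodes) is used only by "edfwq"; the node for "ed" still has the child "q", so pruning stops there.
Nodes removed: 3

3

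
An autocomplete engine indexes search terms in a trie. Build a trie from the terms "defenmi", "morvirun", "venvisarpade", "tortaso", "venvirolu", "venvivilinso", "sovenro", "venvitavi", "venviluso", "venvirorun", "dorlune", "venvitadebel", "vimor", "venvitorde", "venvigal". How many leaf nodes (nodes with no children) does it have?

15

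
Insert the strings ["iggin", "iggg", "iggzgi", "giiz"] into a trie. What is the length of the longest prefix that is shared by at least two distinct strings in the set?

3

Equivalently: take the maximum, over all pairs, of their longest common prefix length.
"iggg" and "iggin" agree on "igg" (3 characters) before diverging; nothing deeper is shared.
Longest shared-prefix length: 3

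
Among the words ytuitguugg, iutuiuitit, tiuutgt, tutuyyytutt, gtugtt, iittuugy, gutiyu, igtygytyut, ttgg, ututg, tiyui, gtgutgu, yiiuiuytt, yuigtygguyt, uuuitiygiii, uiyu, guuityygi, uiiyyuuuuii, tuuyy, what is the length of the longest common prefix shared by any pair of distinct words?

2

Equivalently: take the maximum, over all pairs, of their longest common prefix length.
"gtgutgu" and "gtugtt" agree on "gt" (2 characters) before diverging; nothing deeper is shared.
Longest shared-prefix length: 2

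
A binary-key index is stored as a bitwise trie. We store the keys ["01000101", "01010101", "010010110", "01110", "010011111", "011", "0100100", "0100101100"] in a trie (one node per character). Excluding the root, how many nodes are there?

Trace insertions, counting only characters that open a new branch:
  "01000101" → 8 new (0, 1, 0, 0, 0, 1, 0, 1)
  "01010101" → prefix "010" already present; 5 new (1, 0, 1, 0, 1)
  "010010110" → prefix "0100" already present; 5 new (1, 0, 1, 1, 0)
  "01110" → prefix "01" already present; 3 new (1, 1, 0)
  "010011111" → prefix "01001" already present; 4 new (1, 1, 1, 1)
  "011" → prefix "011" already present; 0 new (none)
  "0100100" → prefix "010010" already present; 1 new (0)
  "0100101100" → prefix "010010110" already present; 1 new (0)
Total nodes = 8 + 5 + 5 + 3 + 4 + 0 + 1 + 1 = 27

27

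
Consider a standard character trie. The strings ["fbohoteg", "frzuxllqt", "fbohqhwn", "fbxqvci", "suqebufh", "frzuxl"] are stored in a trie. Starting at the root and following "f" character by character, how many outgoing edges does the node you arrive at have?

Walk "f" from the root, arriving at one node.
Characters that immediately follow "f" among the stored strings: {b, r}.
That node has 2 child edges.

2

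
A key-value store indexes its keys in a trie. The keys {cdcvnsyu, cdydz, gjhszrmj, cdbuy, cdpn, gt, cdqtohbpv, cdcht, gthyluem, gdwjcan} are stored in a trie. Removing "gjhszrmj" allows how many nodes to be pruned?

7

Walk "gjhszrmj" from the leaf back toward the root, removing each node that no remaining word uses.
The suffix "jhszrmj" (7 nodes) is used only by "gjhszrmj"; the node for "g" still has the child "t", so pruning stops there.
Nodes removed: 7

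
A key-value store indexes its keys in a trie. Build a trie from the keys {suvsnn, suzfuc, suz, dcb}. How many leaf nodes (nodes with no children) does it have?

3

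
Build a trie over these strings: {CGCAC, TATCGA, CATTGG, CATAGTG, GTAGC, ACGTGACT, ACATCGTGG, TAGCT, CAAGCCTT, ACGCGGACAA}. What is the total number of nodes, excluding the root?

56

For each word, the new-node count is its length minus the longest prefix already in the trie:
  "CGCAC" → 5 new (C, G, C, A, C)
  "TATCGA" → 6 new (T, A, T, C, G, A)
  "CATTGG" → prefix "C" already present; 5 new (A, T, T, G, G)
  "CATAGTG" → prefix "CAT" already present; 4 new (A, G, T, G)
  "GTAGC" → 5 new (G, T, A, G, C)
  "ACGTGACT" → 8 new (A, C, G, T, G, A, C, T)
  "ACATCGTGG" → prefix "AC" already present; 7 new (A, T, C, G, T, G, G)
  "TAGCT" → prefix "TA" already present; 3 new (G, C, T)
  "CAAGCCTT" → prefix "CA" already present; 6 new (A, G, C, C, T, T)
  "ACGCGGACAA" → prefix "ACG" already present; 7 new (C, G, G, A, C, A, A)
Total nodes = 5 + 6 + 5 + 4 + 5 + 8 + 7 + 3 + 6 + 7 = 56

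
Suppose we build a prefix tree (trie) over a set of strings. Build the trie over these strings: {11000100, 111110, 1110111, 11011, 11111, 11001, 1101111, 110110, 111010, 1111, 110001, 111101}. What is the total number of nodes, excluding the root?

25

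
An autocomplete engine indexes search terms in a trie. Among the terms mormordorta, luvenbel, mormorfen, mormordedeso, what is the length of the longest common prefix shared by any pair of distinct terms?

Equivalently: take the maximum, over all pairs, of their longest common prefix length.
"mormordedeso" and "mormordorta" agree on "mormord" (7 characters) before diverging; nothing deeper is shared.
Longest shared-prefix length: 7

7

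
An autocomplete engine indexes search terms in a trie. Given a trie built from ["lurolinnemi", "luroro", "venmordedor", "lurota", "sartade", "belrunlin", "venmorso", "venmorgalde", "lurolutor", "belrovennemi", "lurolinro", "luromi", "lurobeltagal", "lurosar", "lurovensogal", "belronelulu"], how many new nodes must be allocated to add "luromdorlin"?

6

The longest prefix of "luromdorlin" already in the trie is "lurom" (length 5).
Each of the 6 remaining characters creates one node.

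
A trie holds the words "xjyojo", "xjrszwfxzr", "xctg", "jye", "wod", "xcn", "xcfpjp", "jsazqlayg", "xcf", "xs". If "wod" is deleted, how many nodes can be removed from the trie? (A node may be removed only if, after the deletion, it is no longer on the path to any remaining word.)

3

A node on "wod"'s path can go only if nothing else ends at it or branches off below it.
No other word shares any prefix with "wod", so all 3 of its nodes go.
Nodes removed: 3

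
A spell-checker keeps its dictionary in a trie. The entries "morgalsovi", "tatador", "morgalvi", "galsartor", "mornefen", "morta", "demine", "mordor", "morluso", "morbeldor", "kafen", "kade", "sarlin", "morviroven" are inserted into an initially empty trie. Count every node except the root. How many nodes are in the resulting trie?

74

Insert word by word; a character creates a node only if that edge doesn't already exist:
  "morgalsovi" → 10 new (m, o, r, g, a, l, s, o, v, i)
  "tatador" → 7 new (t, a, t, a, d, o, r)
  "morgalvi" → prefix "morgal" already present; 2 new (v, i)
  "galsartor" → 9 new (g, a, l, s, a, r, t, o, r)
  "mornefen" → prefix "mor" already present; 5 new (n, e, f, e, n)
  "morta" → prefix "mor" already present; 2 new (t, a)
  "demine" → 6 new (d, e, m, i, n, e)
  "mordor" → prefix "mor" already present; 3 new (d, o, r)
  "morluso" → prefix "mor" already present; 4 new (l, u, s, o)
  "morbeldor" → prefix "mor" already present; 6 new (b, e, l, d, o, r)
  "kafen" → 5 new (k, a, f, e, n)
  "kade" → prefix "ka" already present; 2 new (d, e)
  "sarlin" → 6 new (s, a, r, l, i, n)
  "morviroven" → prefix "mor" already present; 7 new (v, i, r, o, v, e, n)
Total nodes = 10 + 7 + 2 + 9 + 5 + 2 + 6 + 3 + 4 + 6 + 5 + 2 + 6 + 7 = 74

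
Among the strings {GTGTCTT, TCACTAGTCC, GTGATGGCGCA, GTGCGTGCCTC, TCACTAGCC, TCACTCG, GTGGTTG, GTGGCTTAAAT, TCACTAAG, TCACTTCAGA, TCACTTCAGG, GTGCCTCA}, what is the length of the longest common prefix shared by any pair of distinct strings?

9

The deepest shared node is where two words last agree before diverging.
"TCACTTCAGA" and "TCACTTCAGG" agree on "TCACTTCAG" (9 characters) before diverging; nothing deeper is shared.
Longest shared-prefix length: 9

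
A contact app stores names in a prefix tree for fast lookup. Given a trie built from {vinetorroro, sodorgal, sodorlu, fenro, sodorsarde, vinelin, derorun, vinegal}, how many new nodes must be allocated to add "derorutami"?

The longest prefix of "derorutami" already in the trie is "deroru" (length 6).
Each of the 4 remaining characters creates one node.

4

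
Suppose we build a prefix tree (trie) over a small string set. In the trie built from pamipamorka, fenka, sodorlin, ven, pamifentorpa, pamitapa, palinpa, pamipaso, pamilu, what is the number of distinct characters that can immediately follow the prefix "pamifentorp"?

1

Walk "pamifentorp" from the root, arriving at one node.
Distinct next characters after "pamifentorp": a.
That node has 1 child edge.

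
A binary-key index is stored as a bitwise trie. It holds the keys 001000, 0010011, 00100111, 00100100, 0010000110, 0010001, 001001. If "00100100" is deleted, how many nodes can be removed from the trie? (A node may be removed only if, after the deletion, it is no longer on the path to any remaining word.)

2

A node on "00100100"'s path can go only if nothing else ends at it or branches off below it.
The suffix "00" (2 nodes) is used only by "00100100"; the node for "001001" still has the child "1", so pruning stops there.
Nodes removed: 2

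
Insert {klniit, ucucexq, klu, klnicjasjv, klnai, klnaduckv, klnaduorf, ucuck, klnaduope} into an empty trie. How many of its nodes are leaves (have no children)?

9

A leaf is a node with no children — equivalently, the end of a word that is not a proper prefix of any other stored word.
Those words: "klnaduckv", "klnaduope", "klnaduorf", "klnai", "klnicjasjv", "klniit", "klu", "ucucexq", "ucuck"
Leaf count: 9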